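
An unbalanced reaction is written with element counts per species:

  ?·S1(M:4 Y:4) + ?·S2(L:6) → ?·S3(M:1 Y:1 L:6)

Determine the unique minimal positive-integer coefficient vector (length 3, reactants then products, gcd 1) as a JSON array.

M: 1·4+4·0 = 4 | 4·1 = 4
Y: 1·4+4·0 = 4 | 4·1 = 4
L: 1·0+4·6 = 24 | 4·6 = 24
gcd(1,4,4) = 1

Coefficients: [1, 4, 4]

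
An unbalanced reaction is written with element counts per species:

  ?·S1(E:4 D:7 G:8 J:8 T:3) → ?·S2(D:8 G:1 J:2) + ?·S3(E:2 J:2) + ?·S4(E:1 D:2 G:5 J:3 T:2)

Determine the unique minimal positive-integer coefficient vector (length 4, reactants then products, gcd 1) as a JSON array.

E: 4·4 = 16 | 2·0+5·2+6·1 = 16
D: 4·7 = 28 | 2·8+5·0+6·2 = 28
G: 4·8 = 32 | 2·1+5·0+6·5 = 32
J: 4·8 = 32 | 2·2+5·2+6·3 = 32
T: 4·3 = 12 | 2·0+5·0+6·2 = 12
gcd(4,2,5,6) = 1

Coefficients: [4, 2, 5, 6]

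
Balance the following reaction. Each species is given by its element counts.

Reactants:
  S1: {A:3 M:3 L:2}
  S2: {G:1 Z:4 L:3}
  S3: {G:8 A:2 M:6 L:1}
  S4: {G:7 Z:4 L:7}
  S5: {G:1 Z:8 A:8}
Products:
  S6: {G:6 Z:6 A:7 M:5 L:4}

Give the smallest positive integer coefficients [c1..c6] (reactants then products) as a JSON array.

Coefficients: [4, 2, 3, 1, 3, 6]

G: 4·0+2·1+3·8+1·7+3·1 = 36 | 6·6 = 36
Z: 4·0+2·4+3·0+1·4+3·8 = 36 | 6·6 = 36
A: 4·3+2·0+3·2+1·0+3·8 = 42 | 6·7 = 42
M: 4·3+2·0+3·6+1·0+3·0 = 30 | 6·5 = 30
L: 4·2+2·3+3·1+1·7+3·0 = 24 | 6·4 = 24
gcd(4,2,3,1,3,6) = 1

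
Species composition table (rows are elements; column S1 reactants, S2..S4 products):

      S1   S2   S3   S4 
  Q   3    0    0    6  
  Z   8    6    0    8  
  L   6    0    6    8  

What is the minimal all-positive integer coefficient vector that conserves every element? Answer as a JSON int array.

Coefficients: [6, 4, 2, 3]

Q: 6·3 = 18 | 4·0+2·0+3·6 = 18
Z: 6·8 = 48 | 4·6+2·0+3·8 = 48
L: 6·6 = 36 | 4·0+2·6+3·8 = 36
gcd(6,4,2,3) = 1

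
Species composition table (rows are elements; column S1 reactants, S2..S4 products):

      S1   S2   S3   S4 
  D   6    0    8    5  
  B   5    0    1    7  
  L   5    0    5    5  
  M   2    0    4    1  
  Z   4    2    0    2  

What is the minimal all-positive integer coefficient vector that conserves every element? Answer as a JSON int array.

Coefficients: [3, 4, 1, 2]

D: 3·6 = 18 | 4·0+1·8+2·5 = 18
B: 3·5 = 15 | 4·0+1·1+2·7 = 15
L: 3·5 = 15 | 4·0+1·5+2·5 = 15
M: 3·2 = 6 | 4·0+1·4+2·1 = 6
Z: 3·4 = 12 | 4·2+1·0+2·2 = 12
gcd(3,4,1,2) = 1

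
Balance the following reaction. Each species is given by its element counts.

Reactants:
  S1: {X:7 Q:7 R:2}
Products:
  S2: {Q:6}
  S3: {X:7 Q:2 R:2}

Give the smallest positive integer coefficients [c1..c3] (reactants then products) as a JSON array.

X: 6·7 = 42 | 5·0+6·7 = 42
Q: 6·7 = 42 | 5·6+6·2 = 42
R: 6·2 = 12 | 5·0+6·2 = 12
gcd(6,5,6) = 1

Coefficients: [6, 5, 6]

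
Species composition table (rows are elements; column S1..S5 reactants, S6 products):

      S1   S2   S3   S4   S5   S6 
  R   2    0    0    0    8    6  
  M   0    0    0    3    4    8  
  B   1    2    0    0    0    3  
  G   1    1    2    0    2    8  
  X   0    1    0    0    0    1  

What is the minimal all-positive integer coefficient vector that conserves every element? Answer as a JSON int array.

Coefficients: [2, 2, 5, 4, 1, 2]

R: 2·2+2·0+5·0+4·0+1·8 = 12 | 2·6 = 12
M: 2·0+2·0+5·0+4·3+1·4 = 16 | 2·8 = 16
B: 2·1+2·2+5·0+4·0+1·0 = 6 | 2·3 = 6
G: 2·1+2·1+5·2+4·0+1·2 = 16 | 2·8 = 16
X: 2·0+2·1+5·0+4·0+1·0 = 2 | 2·1 = 2
gcd(2,2,5,4,1,2) = 1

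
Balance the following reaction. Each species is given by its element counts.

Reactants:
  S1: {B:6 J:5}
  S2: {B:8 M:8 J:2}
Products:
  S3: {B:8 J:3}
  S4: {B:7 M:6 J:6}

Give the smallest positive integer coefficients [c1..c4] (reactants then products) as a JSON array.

Coefficients: [6, 3, 4, 4]

B: 6·6+3·8 = 60 | 4·8+4·7 = 60
M: 6·0+3·8 = 24 | 4·0+4·6 = 24
J: 6·5+3·2 = 36 | 4·3+4·6 = 36
gcd(6,3,4,4) = 1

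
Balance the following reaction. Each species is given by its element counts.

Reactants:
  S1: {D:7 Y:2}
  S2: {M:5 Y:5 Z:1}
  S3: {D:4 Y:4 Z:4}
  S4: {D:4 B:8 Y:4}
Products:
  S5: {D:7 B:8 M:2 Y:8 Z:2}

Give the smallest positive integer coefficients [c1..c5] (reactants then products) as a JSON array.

D: 1·7+2·0+2·4+5·4 = 35 | 5·7 = 35
B: 1·0+2·0+2·0+5·8 = 40 | 5·8 = 40
M: 1·0+2·5+2·0+5·0 = 10 | 5·2 = 10
Y: 1·2+2·5+2·4+5·4 = 40 | 5·8 = 40
Z: 1·0+2·1+2·4+5·0 = 10 | 5·2 = 10
gcd(1,2,2,5,5) = 1

Coefficients: [1, 2, 2, 5, 5]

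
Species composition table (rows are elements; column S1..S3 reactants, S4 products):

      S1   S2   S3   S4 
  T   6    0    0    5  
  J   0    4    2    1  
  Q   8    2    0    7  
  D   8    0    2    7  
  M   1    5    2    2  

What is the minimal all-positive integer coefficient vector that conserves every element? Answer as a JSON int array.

Coefficients: [5, 1, 1, 6]

T: 5·6+1·0+1·0 = 30 | 6·5 = 30
J: 5·0+1·4+1·2 = 6 | 6·1 = 6
Q: 5·8+1·2+1·0 = 42 | 6·7 = 42
D: 5·8+1·0+1·2 = 42 | 6·7 = 42
M: 5·1+1·5+1·2 = 12 | 6·2 = 12
gcd(5,1,1,6) = 1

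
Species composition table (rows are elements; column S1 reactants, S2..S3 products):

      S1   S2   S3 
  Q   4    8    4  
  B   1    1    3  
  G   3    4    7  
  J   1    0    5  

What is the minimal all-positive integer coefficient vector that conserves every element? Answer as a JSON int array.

Coefficients: [5, 2, 1]

Q: 5·4 = 20 | 2·8+1·4 = 20
B: 5·1 = 5 | 2·1+1·3 = 5
G: 5·3 = 15 | 2·4+1·7 = 15
J: 5·1 = 5 | 2·0+1·5 = 5
gcd(5,2,1) = 1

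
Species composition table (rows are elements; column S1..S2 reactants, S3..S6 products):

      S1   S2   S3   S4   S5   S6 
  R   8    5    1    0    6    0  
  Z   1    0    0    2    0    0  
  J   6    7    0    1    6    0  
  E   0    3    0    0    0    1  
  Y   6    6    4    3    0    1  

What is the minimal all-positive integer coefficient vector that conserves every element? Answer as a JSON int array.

R: 2·8+1·5 = 21 | 3·1+1·0+3·6+3·0 = 21
Z: 2·1+1·0 = 2 | 3·0+1·2+3·0+3·0 = 2
J: 2·6+1·7 = 19 | 3·0+1·1+3·6+3·0 = 19
E: 2·0+1·3 = 3 | 3·0+1·0+3·0+3·1 = 3
Y: 2·6+1·6 = 18 | 3·4+1·3+3·0+3·1 = 18
gcd(2,1,3,1,3,3) = 1

Coefficients: [2, 1, 3, 1, 3, 3]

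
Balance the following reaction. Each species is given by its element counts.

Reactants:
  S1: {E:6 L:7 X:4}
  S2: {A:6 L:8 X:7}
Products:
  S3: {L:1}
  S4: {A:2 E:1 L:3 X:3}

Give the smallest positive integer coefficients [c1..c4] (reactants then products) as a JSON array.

A: 1·0+2·6 = 12 | 5·0+6·2 = 12
E: 1·6+2·0 = 6 | 5·0+6·1 = 6
L: 1·7+2·8 = 23 | 5·1+6·3 = 23
X: 1·4+2·7 = 18 | 5·0+6·3 = 18
gcd(1,2,5,6) = 1

Coefficients: [1, 2, 5, 6]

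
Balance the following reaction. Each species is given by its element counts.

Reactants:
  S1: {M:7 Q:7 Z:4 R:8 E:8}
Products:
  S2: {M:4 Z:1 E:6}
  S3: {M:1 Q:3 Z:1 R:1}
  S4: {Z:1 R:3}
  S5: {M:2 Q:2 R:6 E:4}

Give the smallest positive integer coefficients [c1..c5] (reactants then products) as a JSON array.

M: 2·7 = 14 | 2·4+4·1+2·0+1·2 = 14
Q: 2·7 = 14 | 2·0+4·3+2·0+1·2 = 14
Z: 2·4 = 8 | 2·1+4·1+2·1+1·0 = 8
R: 2·8 = 16 | 2·0+4·1+2·3+1·6 = 16
E: 2·8 = 16 | 2·6+4·0+2·0+1·4 = 16
gcd(2,2,4,2,1) = 1

Coefficients: [2, 2, 4, 2, 1]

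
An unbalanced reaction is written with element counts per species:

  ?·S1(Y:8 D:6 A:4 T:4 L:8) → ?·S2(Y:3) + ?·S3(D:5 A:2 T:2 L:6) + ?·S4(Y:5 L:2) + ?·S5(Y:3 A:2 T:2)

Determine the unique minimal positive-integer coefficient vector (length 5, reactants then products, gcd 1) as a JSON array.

Coefficients: [5, 6, 6, 2, 4]

Y: 5·8 = 40 | 6·3+6·0+2·5+4·3 = 40
D: 5·6 = 30 | 6·0+6·5+2·0+4·0 = 30
A: 5·4 = 20 | 6·0+6·2+2·0+4·2 = 20
T: 5·4 = 20 | 6·0+6·2+2·0+4·2 = 20
L: 5·8 = 40 | 6·0+6·6+2·2+4·0 = 40
gcd(5,6,6,2,4) = 1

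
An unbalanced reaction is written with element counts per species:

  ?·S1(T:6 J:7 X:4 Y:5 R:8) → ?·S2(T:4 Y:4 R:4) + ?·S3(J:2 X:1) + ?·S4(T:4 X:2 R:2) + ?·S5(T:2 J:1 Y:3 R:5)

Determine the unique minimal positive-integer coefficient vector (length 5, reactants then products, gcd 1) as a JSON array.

Coefficients: [2, 1, 6, 1, 2]

T: 2·6 = 12 | 1·4+6·0+1·4+2·2 = 12
J: 2·7 = 14 | 1·0+6·2+1·0+2·1 = 14
X: 2·4 = 8 | 1·0+6·1+1·2+2·0 = 8
Y: 2·5 = 10 | 1·4+6·0+1·0+2·3 = 10
R: 2·8 = 16 | 1·4+6·0+1·2+2·5 = 16
gcd(2,1,6,1,2) = 1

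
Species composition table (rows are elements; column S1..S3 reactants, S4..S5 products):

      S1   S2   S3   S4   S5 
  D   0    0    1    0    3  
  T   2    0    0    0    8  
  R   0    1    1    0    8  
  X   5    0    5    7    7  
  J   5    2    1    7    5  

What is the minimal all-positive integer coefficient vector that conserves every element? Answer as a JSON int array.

Coefficients: [4, 5, 3, 4, 1]

D: 4·0+5·0+3·1 = 3 | 4·0+1·3 = 3
T: 4·2+5·0+3·0 = 8 | 4·0+1·8 = 8
R: 4·0+5·1+3·1 = 8 | 4·0+1·8 = 8
X: 4·5+5·0+3·5 = 35 | 4·7+1·7 = 35
J: 4·5+5·2+3·1 = 33 | 4·7+1·5 = 33
gcd(4,5,3,4,1) = 1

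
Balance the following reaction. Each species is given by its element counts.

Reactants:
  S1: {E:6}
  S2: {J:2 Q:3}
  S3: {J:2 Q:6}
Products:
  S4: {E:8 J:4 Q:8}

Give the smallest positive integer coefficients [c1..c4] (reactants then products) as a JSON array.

Coefficients: [4, 4, 2, 3]

E: 4·6+4·0+2·0 = 24 | 3·8 = 24
J: 4·0+4·2+2·2 = 12 | 3·4 = 12
Q: 4·0+4·3+2·6 = 24 | 3·8 = 24
gcd(4,4,2,3) = 1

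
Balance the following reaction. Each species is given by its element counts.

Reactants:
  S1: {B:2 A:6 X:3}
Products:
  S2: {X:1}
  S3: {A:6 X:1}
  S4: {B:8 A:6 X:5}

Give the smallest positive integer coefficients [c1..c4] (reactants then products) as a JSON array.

Coefficients: [4, 4, 3, 1]

B: 4·2 = 8 | 4·0+3·0+1·8 = 8
A: 4·6 = 24 | 4·0+3·6+1·6 = 24
X: 4·3 = 12 | 4·1+3·1+1·5 = 12
gcd(4,4,3,1) = 1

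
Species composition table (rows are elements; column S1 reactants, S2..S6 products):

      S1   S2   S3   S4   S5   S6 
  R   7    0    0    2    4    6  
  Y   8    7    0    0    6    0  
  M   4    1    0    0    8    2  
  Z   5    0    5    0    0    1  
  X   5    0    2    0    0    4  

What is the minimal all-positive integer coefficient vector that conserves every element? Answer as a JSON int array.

Coefficients: [6, 6, 5, 4, 1, 5]

R: 6·7 = 42 | 6·0+5·0+4·2+1·4+5·6 = 42
Y: 6·8 = 48 | 6·7+5·0+4·0+1·6+5·0 = 48
M: 6·4 = 24 | 6·1+5·0+4·0+1·8+5·2 = 24
Z: 6·5 = 30 | 6·0+5·5+4·0+1·0+5·1 = 30
X: 6·5 = 30 | 6·0+5·2+4·0+1·0+5·4 = 30
gcd(6,6,5,4,1,5) = 1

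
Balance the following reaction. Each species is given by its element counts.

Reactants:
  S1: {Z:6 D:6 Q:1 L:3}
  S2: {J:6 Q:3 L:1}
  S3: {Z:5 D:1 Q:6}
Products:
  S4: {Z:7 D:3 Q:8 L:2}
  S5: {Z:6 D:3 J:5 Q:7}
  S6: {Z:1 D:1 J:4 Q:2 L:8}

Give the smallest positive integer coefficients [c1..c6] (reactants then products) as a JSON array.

Coefficients: [2, 4, 4, 1, 4, 1]

Z: 2·6+4·0+4·5 = 32 | 1·7+4·6+1·1 = 32
D: 2·6+4·0+4·1 = 16 | 1·3+4·3+1·1 = 16
J: 2·0+4·6+4·0 = 24 | 1·0+4·5+1·4 = 24
Q: 2·1+4·3+4·6 = 38 | 1·8+4·7+1·2 = 38
L: 2·3+4·1+4·0 = 10 | 1·2+4·0+1·8 = 10
gcd(2,4,4,1,4,1) = 1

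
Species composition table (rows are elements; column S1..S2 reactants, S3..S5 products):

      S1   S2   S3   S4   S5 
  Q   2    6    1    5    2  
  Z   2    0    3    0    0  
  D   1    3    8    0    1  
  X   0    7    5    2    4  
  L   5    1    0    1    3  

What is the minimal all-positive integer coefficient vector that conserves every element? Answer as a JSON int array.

Coefficients: [3, 6, 2, 6, 5]

Q: 3·2+6·6 = 42 | 2·1+6·5+5·2 = 42
Z: 3·2+6·0 = 6 | 2·3+6·0+5·0 = 6
D: 3·1+6·3 = 21 | 2·8+6·0+5·1 = 21
X: 3·0+6·7 = 42 | 2·5+6·2+5·4 = 42
L: 3·5+6·1 = 21 | 2·0+6·1+5·3 = 21
gcd(3,6,2,6,5) = 1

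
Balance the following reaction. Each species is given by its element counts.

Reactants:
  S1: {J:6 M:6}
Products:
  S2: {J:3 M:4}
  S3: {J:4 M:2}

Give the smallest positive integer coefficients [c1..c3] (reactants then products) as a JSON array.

J: 5·6 = 30 | 6·3+3·4 = 30
M: 5·6 = 30 | 6·4+3·2 = 30
gcd(5,6,3) = 1

Coefficients: [5, 6, 3]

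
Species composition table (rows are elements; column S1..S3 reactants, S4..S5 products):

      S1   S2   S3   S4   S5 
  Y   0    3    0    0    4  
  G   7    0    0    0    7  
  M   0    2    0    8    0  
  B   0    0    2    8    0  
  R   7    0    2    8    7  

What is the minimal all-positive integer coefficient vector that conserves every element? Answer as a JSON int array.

Y: 3·0+4·3+4·0 = 12 | 1·0+3·4 = 12
G: 3·7+4·0+4·0 = 21 | 1·0+3·7 = 21
M: 3·0+4·2+4·0 = 8 | 1·8+3·0 = 8
B: 3·0+4·0+4·2 = 8 | 1·8+3·0 = 8
R: 3·7+4·0+4·2 = 29 | 1·8+3·7 = 29
gcd(3,4,4,1,3) = 1

Coefficients: [3, 4, 4, 1, 3]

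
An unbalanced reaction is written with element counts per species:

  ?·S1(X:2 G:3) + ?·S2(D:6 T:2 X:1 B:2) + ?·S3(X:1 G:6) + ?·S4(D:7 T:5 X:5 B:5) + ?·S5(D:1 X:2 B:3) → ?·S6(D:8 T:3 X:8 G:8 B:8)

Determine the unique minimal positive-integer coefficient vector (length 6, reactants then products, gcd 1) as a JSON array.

D: 2·0+2·6+3·0+1·7+5·1 = 24 | 3·8 = 24
T: 2·0+2·2+3·0+1·5+5·0 = 9 | 3·3 = 9
X: 2·2+2·1+3·1+1·5+5·2 = 24 | 3·8 = 24
G: 2·3+2·0+3·6+1·0+5·0 = 24 | 3·8 = 24
B: 2·0+2·2+3·0+1·5+5·3 = 24 | 3·8 = 24
gcd(2,2,3,1,5,3) = 1

Coefficients: [2, 2, 3, 1, 5, 3]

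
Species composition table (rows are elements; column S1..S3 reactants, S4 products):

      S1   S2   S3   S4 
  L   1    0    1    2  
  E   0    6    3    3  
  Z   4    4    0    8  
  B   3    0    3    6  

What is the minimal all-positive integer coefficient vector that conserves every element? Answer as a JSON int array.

Coefficients: [5, 1, 1, 3]

L: 5·1+1·0+1·1 = 6 | 3·2 = 6
E: 5·0+1·6+1·3 = 9 | 3·3 = 9
Z: 5·4+1·4+1·0 = 24 | 3·8 = 24
B: 5·3+1·0+1·3 = 18 | 3·6 = 18
gcd(5,1,1,3) = 1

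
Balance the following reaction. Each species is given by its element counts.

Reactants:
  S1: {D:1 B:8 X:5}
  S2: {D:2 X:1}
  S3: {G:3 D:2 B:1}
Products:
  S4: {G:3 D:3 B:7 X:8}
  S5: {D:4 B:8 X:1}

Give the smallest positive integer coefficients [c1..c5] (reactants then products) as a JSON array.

G: 6·0+5·0+4·3 = 12 | 4·3+3·0 = 12
D: 6·1+5·2+4·2 = 24 | 4·3+3·4 = 24
B: 6·8+5·0+4·1 = 52 | 4·7+3·8 = 52
X: 6·5+5·1+4·0 = 35 | 4·8+3·1 = 35
gcd(6,5,4,4,3) = 1

Coefficients: [6, 5, 4, 4, 3]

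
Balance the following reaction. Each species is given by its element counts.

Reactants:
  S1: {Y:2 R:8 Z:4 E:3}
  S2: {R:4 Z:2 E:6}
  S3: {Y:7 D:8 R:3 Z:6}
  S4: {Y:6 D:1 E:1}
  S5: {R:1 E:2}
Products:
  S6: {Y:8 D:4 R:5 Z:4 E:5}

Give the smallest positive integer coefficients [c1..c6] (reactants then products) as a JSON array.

Coefficients: [1, 2, 2, 4, 3, 5]

Y: 1·2+2·0+2·7+4·6+3·0 = 40 | 5·8 = 40
D: 1·0+2·0+2·8+4·1+3·0 = 20 | 5·4 = 20
R: 1·8+2·4+2·3+4·0+3·1 = 25 | 5·5 = 25
Z: 1·4+2·2+2·6+4·0+3·0 = 20 | 5·4 = 20
E: 1·3+2·6+2·0+4·1+3·2 = 25 | 5·5 = 25
gcd(1,2,2,4,3,5) = 1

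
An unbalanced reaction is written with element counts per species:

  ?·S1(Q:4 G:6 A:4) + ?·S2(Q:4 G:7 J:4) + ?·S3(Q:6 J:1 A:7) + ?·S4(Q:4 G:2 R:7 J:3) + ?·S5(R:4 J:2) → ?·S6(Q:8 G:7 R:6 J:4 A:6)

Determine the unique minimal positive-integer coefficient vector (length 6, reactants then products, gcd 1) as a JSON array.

Q: 4·4+1·4+2·6+2·4+4·0 = 40 | 5·8 = 40
G: 4·6+1·7+2·0+2·2+4·0 = 35 | 5·7 = 35
R: 4·0+1·0+2·0+2·7+4·4 = 30 | 5·6 = 30
J: 4·0+1·4+2·1+2·3+4·2 = 20 | 5·4 = 20
A: 4·4+1·0+2·7+2·0+4·0 = 30 | 5·6 = 30
gcd(4,1,2,2,4,5) = 1

Coefficients: [4, 1, 2, 2, 4, 5]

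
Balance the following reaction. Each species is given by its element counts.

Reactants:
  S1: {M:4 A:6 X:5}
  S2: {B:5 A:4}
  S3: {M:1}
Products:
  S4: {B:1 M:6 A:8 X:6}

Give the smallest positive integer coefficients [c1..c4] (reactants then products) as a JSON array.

Coefficients: [6, 1, 6, 5]

B: 6·0+1·5+6·0 = 5 | 5·1 = 5
M: 6·4+1·0+6·1 = 30 | 5·6 = 30
A: 6·6+1·4+6·0 = 40 | 5·8 = 40
X: 6·5+1·0+6·0 = 30 | 5·6 = 30
gcd(6,1,6,5) = 1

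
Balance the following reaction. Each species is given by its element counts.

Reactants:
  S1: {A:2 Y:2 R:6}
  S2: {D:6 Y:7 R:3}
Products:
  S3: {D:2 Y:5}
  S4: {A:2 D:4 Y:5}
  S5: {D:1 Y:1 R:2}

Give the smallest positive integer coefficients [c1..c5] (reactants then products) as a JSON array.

A: 1·2+2·0 = 2 | 1·0+1·2+6·0 = 2
D: 1·0+2·6 = 12 | 1·2+1·4+6·1 = 12
Y: 1·2+2·7 = 16 | 1·5+1·5+6·1 = 16
R: 1·6+2·3 = 12 | 1·0+1·0+6·2 = 12
gcd(1,2,1,1,6) = 1

Coefficients: [1, 2, 1, 1, 6]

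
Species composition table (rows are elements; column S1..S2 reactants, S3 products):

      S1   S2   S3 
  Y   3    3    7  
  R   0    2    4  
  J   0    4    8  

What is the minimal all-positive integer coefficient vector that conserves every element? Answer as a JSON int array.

Coefficients: [1, 6, 3]

Y: 1·3+6·3 = 21 | 3·7 = 21
R: 1·0+6·2 = 12 | 3·4 = 12
J: 1·0+6·4 = 24 | 3·8 = 24
gcd(1,6,3) = 1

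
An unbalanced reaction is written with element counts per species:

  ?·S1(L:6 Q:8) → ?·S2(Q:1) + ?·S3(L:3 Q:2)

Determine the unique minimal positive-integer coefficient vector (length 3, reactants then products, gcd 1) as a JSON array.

Coefficients: [1, 4, 2]

L: 1·6 = 6 | 4·0+2·3 = 6
Q: 1·8 = 8 | 4·1+2·2 = 8
gcd(1,4,2) = 1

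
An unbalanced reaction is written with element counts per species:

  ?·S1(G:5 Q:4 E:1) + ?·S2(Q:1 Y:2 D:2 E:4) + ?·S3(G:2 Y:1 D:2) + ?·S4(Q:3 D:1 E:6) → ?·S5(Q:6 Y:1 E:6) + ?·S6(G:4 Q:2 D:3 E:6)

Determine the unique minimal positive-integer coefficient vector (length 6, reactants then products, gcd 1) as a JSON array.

G: 2·5+1·0+1·2+5·0 = 12 | 3·0+3·4 = 12
Q: 2·4+1·1+1·0+5·3 = 24 | 3·6+3·2 = 24
Y: 2·0+1·2+1·1+5·0 = 3 | 3·1+3·0 = 3
D: 2·0+1·2+1·2+5·1 = 9 | 3·0+3·3 = 9
E: 2·1+1·4+1·0+5·6 = 36 | 3·6+3·6 = 36
gcd(2,1,1,5,3,3) = 1

Coefficients: [2, 1, 1, 5, 3, 3]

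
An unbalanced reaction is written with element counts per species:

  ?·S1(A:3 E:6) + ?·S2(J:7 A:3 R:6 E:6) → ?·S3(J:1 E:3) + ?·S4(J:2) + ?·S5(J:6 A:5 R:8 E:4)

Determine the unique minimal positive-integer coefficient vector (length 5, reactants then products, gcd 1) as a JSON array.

J: 1·0+4·7 = 28 | 6·1+2·2+3·6 = 28
A: 1·3+4·3 = 15 | 6·0+2·0+3·5 = 15
R: 1·0+4·6 = 24 | 6·0+2·0+3·8 = 24
E: 1·6+4·6 = 30 | 6·3+2·0+3·4 = 30
gcd(1,4,6,2,3) = 1

Coefficients: [1, 4, 6, 2, 3]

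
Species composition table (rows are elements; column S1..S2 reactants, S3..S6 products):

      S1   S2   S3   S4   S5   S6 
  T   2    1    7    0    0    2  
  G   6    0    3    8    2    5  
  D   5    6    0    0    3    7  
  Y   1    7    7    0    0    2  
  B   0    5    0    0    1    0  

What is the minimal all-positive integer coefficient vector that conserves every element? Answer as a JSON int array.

T: 6·2+1·1 = 13 | 1·7+1·0+5·0+3·2 = 13
G: 6·6+1·0 = 36 | 1·3+1·8+5·2+3·5 = 36
D: 6·5+1·6 = 36 | 1·0+1·0+5·3+3·7 = 36
Y: 6·1+1·7 = 13 | 1·7+1·0+5·0+3·2 = 13
B: 6·0+1·5 = 5 | 1·0+1·0+5·1+3·0 = 5
gcd(6,1,1,1,5,3) = 1

Coefficients: [6, 1, 1, 1, 5, 3]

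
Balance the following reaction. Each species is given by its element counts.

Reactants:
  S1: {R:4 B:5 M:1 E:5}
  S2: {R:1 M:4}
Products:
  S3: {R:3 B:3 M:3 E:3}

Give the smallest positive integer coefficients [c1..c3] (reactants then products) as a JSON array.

Coefficients: [3, 3, 5]

R: 3·4+3·1 = 15 | 5·3 = 15
B: 3·5+3·0 = 15 | 5·3 = 15
M: 3·1+3·4 = 15 | 5·3 = 15
E: 3·5+3·0 = 15 | 5·3 = 15
gcd(3,3,5) = 1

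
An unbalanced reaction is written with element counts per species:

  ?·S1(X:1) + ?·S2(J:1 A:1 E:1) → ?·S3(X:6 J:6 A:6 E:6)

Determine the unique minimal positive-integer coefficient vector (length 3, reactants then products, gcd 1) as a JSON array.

X: 6·1+6·0 = 6 | 1·6 = 6
J: 6·0+6·1 = 6 | 1·6 = 6
A: 6·0+6·1 = 6 | 1·6 = 6
E: 6·0+6·1 = 6 | 1·6 = 6
gcd(6,6,1) = 1

Coefficients: [6, 6, 1]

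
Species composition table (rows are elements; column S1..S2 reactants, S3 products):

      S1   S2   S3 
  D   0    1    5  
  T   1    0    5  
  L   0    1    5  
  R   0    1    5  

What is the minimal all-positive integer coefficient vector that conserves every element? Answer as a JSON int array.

D: 5·0+5·1 = 5 | 1·5 = 5
T: 5·1+5·0 = 5 | 1·5 = 5
L: 5·0+5·1 = 5 | 1·5 = 5
R: 5·0+5·1 = 5 | 1·5 = 5
gcd(5,5,1) = 1

Coefficients: [5, 5, 1]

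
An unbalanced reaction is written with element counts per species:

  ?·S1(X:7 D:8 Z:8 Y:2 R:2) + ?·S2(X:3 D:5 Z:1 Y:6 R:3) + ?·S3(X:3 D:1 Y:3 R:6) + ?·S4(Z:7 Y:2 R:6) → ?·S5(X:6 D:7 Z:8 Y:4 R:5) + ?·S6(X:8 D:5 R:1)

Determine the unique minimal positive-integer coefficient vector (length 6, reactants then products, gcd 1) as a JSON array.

Coefficients: [5, 1, 2, 1, 6, 1]

X: 5·7+1·3+2·3+1·0 = 44 | 6·6+1·8 = 44
D: 5·8+1·5+2·1+1·0 = 47 | 6·7+1·5 = 47
Z: 5·8+1·1+2·0+1·7 = 48 | 6·8+1·0 = 48
Y: 5·2+1·6+2·3+1·2 = 24 | 6·4+1·0 = 24
R: 5·2+1·3+2·6+1·6 = 31 | 6·5+1·1 = 31
gcd(5,1,2,1,6,1) = 1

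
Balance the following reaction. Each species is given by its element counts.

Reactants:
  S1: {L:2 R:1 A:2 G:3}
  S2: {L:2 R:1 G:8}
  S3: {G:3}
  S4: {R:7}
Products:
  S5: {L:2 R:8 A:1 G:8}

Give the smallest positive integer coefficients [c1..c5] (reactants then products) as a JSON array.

Coefficients: [3, 3, 5, 6, 6]

L: 3·2+3·2+5·0+6·0 = 12 | 6·2 = 12
R: 3·1+3·1+5·0+6·7 = 48 | 6·8 = 48
A: 3·2+3·0+5·0+6·0 = 6 | 6·1 = 6
G: 3·3+3·8+5·3+6·0 = 48 | 6·8 = 48
gcd(3,3,5,6,6) = 1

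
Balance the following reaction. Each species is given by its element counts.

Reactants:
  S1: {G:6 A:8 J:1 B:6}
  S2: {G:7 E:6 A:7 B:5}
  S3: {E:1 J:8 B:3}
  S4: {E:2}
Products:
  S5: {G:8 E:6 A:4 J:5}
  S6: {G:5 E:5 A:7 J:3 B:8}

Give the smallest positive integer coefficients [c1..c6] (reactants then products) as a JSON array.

Coefficients: [1, 5, 3, 2, 2, 5]

G: 1·6+5·7+3·0+2·0 = 41 | 2·8+5·5 = 41
E: 1·0+5·6+3·1+2·2 = 37 | 2·6+5·5 = 37
A: 1·8+5·7+3·0+2·0 = 43 | 2·4+5·7 = 43
J: 1·1+5·0+3·8+2·0 = 25 | 2·5+5·3 = 25
B: 1·6+5·5+3·3+2·0 = 40 | 2·0+5·8 = 40
gcd(1,5,3,2,2,5) = 1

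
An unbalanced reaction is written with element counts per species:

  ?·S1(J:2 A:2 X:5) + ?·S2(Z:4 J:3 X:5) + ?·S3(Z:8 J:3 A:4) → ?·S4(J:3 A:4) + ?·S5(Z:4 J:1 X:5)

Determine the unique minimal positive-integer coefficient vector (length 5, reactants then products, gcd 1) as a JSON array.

Z: 4·0+1·4+2·8 = 20 | 4·0+5·4 = 20
J: 4·2+1·3+2·3 = 17 | 4·3+5·1 = 17
A: 4·2+1·0+2·4 = 16 | 4·4+5·0 = 16
X: 4·5+1·5+2·0 = 25 | 4·0+5·5 = 25
gcd(4,1,2,4,5) = 1

Coefficients: [4, 1, 2, 4, 5]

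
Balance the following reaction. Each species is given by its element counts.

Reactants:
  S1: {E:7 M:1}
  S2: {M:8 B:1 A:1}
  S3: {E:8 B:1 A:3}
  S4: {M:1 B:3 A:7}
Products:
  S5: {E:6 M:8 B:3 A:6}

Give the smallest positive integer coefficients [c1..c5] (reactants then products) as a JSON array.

E: 4·7+5·0+1·8+4·0 = 36 | 6·6 = 36
M: 4·1+5·8+1·0+4·1 = 48 | 6·8 = 48
B: 4·0+5·1+1·1+4·3 = 18 | 6·3 = 18
A: 4·0+5·1+1·3+4·7 = 36 | 6·6 = 36
gcd(4,5,1,4,6) = 1

Coefficients: [4, 5, 1, 4, 6]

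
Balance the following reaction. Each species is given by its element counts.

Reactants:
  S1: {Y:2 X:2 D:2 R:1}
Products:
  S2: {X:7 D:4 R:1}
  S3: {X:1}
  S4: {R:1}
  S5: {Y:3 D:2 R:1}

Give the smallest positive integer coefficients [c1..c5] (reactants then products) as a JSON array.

Coefficients: [6, 1, 5, 1, 4]

Y: 6·2 = 12 | 1·0+5·0+1·0+4·3 = 12
X: 6·2 = 12 | 1·7+5·1+1·0+4·0 = 12
D: 6·2 = 12 | 1·4+5·0+1·0+4·2 = 12
R: 6·1 = 6 | 1·1+5·0+1·1+4·1 = 6
gcd(6,1,5,1,4) = 1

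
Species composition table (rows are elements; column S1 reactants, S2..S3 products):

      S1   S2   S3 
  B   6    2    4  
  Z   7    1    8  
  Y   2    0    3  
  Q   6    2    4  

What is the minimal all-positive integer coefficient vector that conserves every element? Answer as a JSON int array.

B: 3·6 = 18 | 5·2+2·4 = 18
Z: 3·7 = 21 | 5·1+2·8 = 21
Y: 3·2 = 6 | 5·0+2·3 = 6
Q: 3·6 = 18 | 5·2+2·4 = 18
gcd(3,5,2) = 1

Coefficients: [3, 5, 2]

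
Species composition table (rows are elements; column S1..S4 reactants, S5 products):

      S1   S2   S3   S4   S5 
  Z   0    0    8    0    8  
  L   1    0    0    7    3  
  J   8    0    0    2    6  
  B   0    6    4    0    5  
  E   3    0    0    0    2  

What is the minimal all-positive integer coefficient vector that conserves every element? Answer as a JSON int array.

Z: 4·0+1·0+6·8+2·0 = 48 | 6·8 = 48
L: 4·1+1·0+6·0+2·7 = 18 | 6·3 = 18
J: 4·8+1·0+6·0+2·2 = 36 | 6·6 = 36
B: 4·0+1·6+6·4+2·0 = 30 | 6·5 = 30
E: 4·3+1·0+6·0+2·0 = 12 | 6·2 = 12
gcd(4,1,6,2,6) = 1

Coefficients: [4, 1, 6, 2, 6]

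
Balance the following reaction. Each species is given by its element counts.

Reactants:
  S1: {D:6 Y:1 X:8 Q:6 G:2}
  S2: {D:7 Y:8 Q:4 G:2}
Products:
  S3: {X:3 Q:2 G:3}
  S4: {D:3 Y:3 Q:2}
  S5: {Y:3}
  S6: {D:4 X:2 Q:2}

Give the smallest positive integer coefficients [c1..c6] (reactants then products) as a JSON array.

Coefficients: [3, 3, 4, 5, 4, 6]

D: 3·6+3·7 = 39 | 4·0+5·3+4·0+6·4 = 39
Y: 3·1+3·8 = 27 | 4·0+5·3+4·3+6·0 = 27
X: 3·8+3·0 = 24 | 4·3+5·0+4·0+6·2 = 24
Q: 3·6+3·4 = 30 | 4·2+5·2+4·0+6·2 = 30
G: 3·2+3·2 = 12 | 4·3+5·0+4·0+6·0 = 12
gcd(3,3,4,5,4,6) = 1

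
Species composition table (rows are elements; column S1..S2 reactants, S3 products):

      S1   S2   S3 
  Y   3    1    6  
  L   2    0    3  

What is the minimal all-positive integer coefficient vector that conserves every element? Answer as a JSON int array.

Y: 3·3+3·1 = 12 | 2·6 = 12
L: 3·2+3·0 = 6 | 2·3 = 6
gcd(3,3,2) = 1

Coefficients: [3, 3, 2]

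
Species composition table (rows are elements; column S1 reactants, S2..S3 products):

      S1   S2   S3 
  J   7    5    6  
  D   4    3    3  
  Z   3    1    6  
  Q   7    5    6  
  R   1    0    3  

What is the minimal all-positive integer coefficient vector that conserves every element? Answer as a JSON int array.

Coefficients: [3, 3, 1]

J: 3·7 = 21 | 3·5+1·6 = 21
D: 3·4 = 12 | 3·3+1·3 = 12
Z: 3·3 = 9 | 3·1+1·6 = 9
Q: 3·7 = 21 | 3·5+1·6 = 21
R: 3·1 = 3 | 3·0+1·3 = 3
gcd(3,3,1) = 1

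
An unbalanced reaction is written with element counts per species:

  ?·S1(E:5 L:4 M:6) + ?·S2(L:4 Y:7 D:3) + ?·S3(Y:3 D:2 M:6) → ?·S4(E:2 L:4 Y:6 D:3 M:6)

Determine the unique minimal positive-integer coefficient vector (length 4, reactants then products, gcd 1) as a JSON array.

Coefficients: [2, 3, 3, 5]

E: 2·5+3·0+3·0 = 10 | 5·2 = 10
L: 2·4+3·4+3·0 = 20 | 5·4 = 20
Y: 2·0+3·7+3·3 = 30 | 5·6 = 30
D: 2·0+3·3+3·2 = 15 | 5·3 = 15
M: 2·6+3·0+3·6 = 30 | 5·6 = 30
gcd(2,3,3,5) = 1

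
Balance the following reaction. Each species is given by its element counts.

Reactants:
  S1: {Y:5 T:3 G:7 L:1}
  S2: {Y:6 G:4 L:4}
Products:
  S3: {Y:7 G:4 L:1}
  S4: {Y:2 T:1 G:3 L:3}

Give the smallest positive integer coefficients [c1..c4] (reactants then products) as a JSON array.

Y: 2·5+5·6 = 40 | 4·7+6·2 = 40
T: 2·3+5·0 = 6 | 4·0+6·1 = 6
G: 2·7+5·4 = 34 | 4·4+6·3 = 34
L: 2·1+5·4 = 22 | 4·1+6·3 = 22
gcd(2,5,4,6) = 1

Coefficients: [2, 5, 4, 6]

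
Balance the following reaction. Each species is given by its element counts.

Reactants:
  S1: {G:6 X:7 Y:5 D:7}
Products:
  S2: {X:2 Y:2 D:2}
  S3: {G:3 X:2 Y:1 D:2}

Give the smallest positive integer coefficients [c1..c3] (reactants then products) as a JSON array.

Coefficients: [2, 3, 4]

G: 2·6 = 12 | 3·0+4·3 = 12
X: 2·7 = 14 | 3·2+4·2 = 14
Y: 2·5 = 10 | 3·2+4·1 = 10
D: 2·7 = 14 | 3·2+4·2 = 14
gcd(2,3,4) = 1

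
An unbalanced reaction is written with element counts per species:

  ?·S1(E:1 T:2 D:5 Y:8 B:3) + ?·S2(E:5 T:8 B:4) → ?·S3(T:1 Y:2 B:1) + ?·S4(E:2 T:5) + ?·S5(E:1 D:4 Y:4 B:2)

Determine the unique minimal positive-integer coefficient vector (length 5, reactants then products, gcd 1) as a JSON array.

Coefficients: [4, 1, 6, 2, 5]

E: 4·1+1·5 = 9 | 6·0+2·2+5·1 = 9
T: 4·2+1·8 = 16 | 6·1+2·5+5·0 = 16
D: 4·5+1·0 = 20 | 6·0+2·0+5·4 = 20
Y: 4·8+1·0 = 32 | 6·2+2·0+5·4 = 32
B: 4·3+1·4 = 16 | 6·1+2·0+5·2 = 16
gcd(4,1,6,2,5) = 1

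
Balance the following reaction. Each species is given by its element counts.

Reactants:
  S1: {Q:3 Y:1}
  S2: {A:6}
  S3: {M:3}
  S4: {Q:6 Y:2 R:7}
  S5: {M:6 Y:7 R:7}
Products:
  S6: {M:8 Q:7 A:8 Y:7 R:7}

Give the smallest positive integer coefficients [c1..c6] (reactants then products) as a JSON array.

Coefficients: [5, 4, 4, 1, 2, 3]

M: 5·0+4·0+4·3+1·0+2·6 = 24 | 3·8 = 24
Q: 5·3+4·0+4·0+1·6+2·0 = 21 | 3·7 = 21
A: 5·0+4·6+4·0+1·0+2·0 = 24 | 3·8 = 24
Y: 5·1+4·0+4·0+1·2+2·7 = 21 | 3·7 = 21
R: 5·0+4·0+4·0+1·7+2·7 = 21 | 3·7 = 21
gcd(5,4,4,1,2,3) = 1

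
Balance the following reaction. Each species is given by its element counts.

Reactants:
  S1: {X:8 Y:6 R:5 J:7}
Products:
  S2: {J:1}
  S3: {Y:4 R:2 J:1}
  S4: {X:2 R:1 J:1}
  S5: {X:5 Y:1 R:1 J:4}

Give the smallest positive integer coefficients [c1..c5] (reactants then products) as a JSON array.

X: 4·8 = 32 | 1·0+5·0+6·2+4·5 = 32
Y: 4·6 = 24 | 1·0+5·4+6·0+4·1 = 24
R: 4·5 = 20 | 1·0+5·2+6·1+4·1 = 20
J: 4·7 = 28 | 1·1+5·1+6·1+4·4 = 28
gcd(4,1,5,6,4) = 1

Coefficients: [4, 1, 5, 6, 4]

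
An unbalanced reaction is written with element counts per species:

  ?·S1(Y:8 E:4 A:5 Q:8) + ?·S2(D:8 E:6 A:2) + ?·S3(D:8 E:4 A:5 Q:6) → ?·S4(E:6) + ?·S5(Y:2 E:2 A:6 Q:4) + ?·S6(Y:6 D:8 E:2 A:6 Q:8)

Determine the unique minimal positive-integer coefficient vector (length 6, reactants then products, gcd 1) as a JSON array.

Y: 4·8+3·0+2·0 = 32 | 5·0+1·2+5·6 = 32
D: 4·0+3·8+2·8 = 40 | 5·0+1·0+5·8 = 40
E: 4·4+3·6+2·4 = 42 | 5·6+1·2+5·2 = 42
A: 4·5+3·2+2·5 = 36 | 5·0+1·6+5·6 = 36
Q: 4·8+3·0+2·6 = 44 | 5·0+1·4+5·8 = 44
gcd(4,3,2,5,1,5) = 1

Coefficients: [4, 3, 2, 5, 1, 5]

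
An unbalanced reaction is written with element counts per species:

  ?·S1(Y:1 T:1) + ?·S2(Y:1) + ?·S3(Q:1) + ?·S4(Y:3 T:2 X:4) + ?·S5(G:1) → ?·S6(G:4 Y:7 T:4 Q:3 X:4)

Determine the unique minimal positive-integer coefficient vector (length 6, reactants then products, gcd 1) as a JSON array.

G: 2·0+2·0+3·0+1·0+4·1 = 4 | 1·4 = 4
Y: 2·1+2·1+3·0+1·3+4·0 = 7 | 1·7 = 7
T: 2·1+2·0+3·0+1·2+4·0 = 4 | 1·4 = 4
Q: 2·0+2·0+3·1+1·0+4·0 = 3 | 1·3 = 3
X: 2·0+2·0+3·0+1·4+4·0 = 4 | 1·4 = 4
gcd(2,2,3,1,4,1) = 1

Coefficients: [2, 2, 3, 1, 4, 1]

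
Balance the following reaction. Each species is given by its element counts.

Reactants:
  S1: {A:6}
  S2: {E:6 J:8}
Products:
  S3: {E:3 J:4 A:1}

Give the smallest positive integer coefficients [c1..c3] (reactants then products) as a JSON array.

E: 1·0+3·6 = 18 | 6·3 = 18
J: 1·0+3·8 = 24 | 6·4 = 24
A: 1·6+3·0 = 6 | 6·1 = 6
gcd(1,3,6) = 1

Coefficients: [1, 3, 6]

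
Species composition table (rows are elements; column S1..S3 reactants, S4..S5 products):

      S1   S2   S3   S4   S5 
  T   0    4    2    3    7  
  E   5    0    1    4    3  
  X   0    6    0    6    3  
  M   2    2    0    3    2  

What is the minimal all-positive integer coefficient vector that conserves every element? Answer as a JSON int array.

T: 2·0+3·4+4·2 = 20 | 2·3+2·7 = 20
E: 2·5+3·0+4·1 = 14 | 2·4+2·3 = 14
X: 2·0+3·6+4·0 = 18 | 2·6+2·3 = 18
M: 2·2+3·2+4·0 = 10 | 2·3+2·2 = 10
gcd(2,3,4,2,2) = 1

Coefficients: [2, 3, 4, 2, 2]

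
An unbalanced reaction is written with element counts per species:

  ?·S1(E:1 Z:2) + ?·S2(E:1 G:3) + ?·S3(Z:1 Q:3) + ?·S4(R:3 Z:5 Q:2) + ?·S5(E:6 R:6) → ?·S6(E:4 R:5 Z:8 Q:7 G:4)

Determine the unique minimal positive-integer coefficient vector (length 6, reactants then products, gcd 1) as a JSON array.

Coefficients: [2, 4, 5, 3, 1, 3]

E: 2·1+4·1+5·0+3·0+1·6 = 12 | 3·4 = 12
R: 2·0+4·0+5·0+3·3+1·6 = 15 | 3·5 = 15
Z: 2·2+4·0+5·1+3·5+1·0 = 24 | 3·8 = 24
Q: 2·0+4·0+5·3+3·2+1·0 = 21 | 3·7 = 21
G: 2·0+4·3+5·0+3·0+1·0 = 12 | 3·4 = 12
gcd(2,4,5,3,1,3) = 1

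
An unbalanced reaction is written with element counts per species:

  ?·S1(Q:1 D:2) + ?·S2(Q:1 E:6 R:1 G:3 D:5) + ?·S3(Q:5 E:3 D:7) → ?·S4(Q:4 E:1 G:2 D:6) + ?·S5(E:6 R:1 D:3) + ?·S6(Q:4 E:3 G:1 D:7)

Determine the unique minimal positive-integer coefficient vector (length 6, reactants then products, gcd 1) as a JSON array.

Coefficients: [6, 5, 5, 6, 5, 3]

Q: 6·1+5·1+5·5 = 36 | 6·4+5·0+3·4 = 36
E: 6·0+5·6+5·3 = 45 | 6·1+5·6+3·3 = 45
R: 6·0+5·1+5·0 = 5 | 6·0+5·1+3·0 = 5
G: 6·0+5·3+5·0 = 15 | 6·2+5·0+3·1 = 15
D: 6·2+5·5+5·7 = 72 | 6·6+5·3+3·7 = 72
gcd(6,5,5,6,5,3) = 1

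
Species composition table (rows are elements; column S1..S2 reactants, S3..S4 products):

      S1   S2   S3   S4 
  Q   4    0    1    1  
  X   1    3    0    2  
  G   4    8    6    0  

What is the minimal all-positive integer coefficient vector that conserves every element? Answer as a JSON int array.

Q: 1·4+1·0 = 4 | 2·1+2·1 = 4
X: 1·1+1·3 = 4 | 2·0+2·2 = 4
G: 1·4+1·8 = 12 | 2·6+2·0 = 12
gcd(1,1,2,2) = 1

Coefficients: [1, 1, 2, 2]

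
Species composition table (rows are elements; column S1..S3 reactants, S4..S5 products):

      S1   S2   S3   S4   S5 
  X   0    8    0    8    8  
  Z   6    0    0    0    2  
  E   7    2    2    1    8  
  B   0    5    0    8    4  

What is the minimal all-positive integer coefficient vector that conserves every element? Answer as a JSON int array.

X: 1·0+4·8+5·0 = 32 | 1·8+3·8 = 32
Z: 1·6+4·0+5·0 = 6 | 1·0+3·2 = 6
E: 1·7+4·2+5·2 = 25 | 1·1+3·8 = 25
B: 1·0+4·5+5·0 = 20 | 1·8+3·4 = 20
gcd(1,4,5,1,3) = 1

Coefficients: [1, 4, 5, 1, 3]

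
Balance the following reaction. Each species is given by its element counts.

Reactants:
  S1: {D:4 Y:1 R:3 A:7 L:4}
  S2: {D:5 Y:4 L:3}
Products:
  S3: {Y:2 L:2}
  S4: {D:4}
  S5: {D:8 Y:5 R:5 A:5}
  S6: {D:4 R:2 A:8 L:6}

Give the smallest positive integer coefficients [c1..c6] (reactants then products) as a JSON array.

D: 6·4+4·5 = 44 | 6·0+3·4+2·8+4·4 = 44
Y: 6·1+4·4 = 22 | 6·2+3·0+2·5+4·0 = 22
R: 6·3+4·0 = 18 | 6·0+3·0+2·5+4·2 = 18
A: 6·7+4·0 = 42 | 6·0+3·0+2·5+4·8 = 42
L: 6·4+4·3 = 36 | 6·2+3·0+2·0+4·6 = 36
gcd(6,4,6,3,2,4) = 1

Coefficients: [6, 4, 6, 3, 2, 4]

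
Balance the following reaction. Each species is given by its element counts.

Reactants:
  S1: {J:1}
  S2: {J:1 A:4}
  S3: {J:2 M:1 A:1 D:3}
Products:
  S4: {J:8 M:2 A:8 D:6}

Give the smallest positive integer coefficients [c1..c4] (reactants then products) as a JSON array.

J: 5·1+3·1+4·2 = 16 | 2·8 = 16
M: 5·0+3·0+4·1 = 4 | 2·2 = 4
A: 5·0+3·4+4·1 = 16 | 2·8 = 16
D: 5·0+3·0+4·3 = 12 | 2·6 = 12
gcd(5,3,4,2) = 1

Coefficients: [5, 3, 4, 2]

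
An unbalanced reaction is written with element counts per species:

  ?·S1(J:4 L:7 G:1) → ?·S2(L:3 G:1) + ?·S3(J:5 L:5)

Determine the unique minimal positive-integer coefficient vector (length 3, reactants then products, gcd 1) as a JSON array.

Coefficients: [5, 5, 4]

J: 5·4 = 20 | 5·0+4·5 = 20
L: 5·7 = 35 | 5·3+4·5 = 35
G: 5·1 = 5 | 5·1+4·0 = 5
gcd(5,5,4) = 1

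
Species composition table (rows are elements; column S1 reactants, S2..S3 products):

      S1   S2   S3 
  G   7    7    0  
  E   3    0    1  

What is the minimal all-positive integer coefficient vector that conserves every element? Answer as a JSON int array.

Coefficients: [1, 1, 3]

G: 1·7 = 7 | 1·7+3·0 = 7
E: 1·3 = 3 | 1·0+3·1 = 3
gcd(1,1,3) = 1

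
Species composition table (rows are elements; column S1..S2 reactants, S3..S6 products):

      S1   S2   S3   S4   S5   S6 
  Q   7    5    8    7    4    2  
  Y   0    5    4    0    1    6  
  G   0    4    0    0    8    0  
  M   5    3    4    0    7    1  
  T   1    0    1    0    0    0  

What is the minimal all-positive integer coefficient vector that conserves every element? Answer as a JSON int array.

Coefficients: [3, 4, 3, 1, 2, 1]

Q: 3·7+4·5 = 41 | 3·8+1·7+2·4+1·2 = 41
Y: 3·0+4·5 = 20 | 3·4+1·0+2·1+1·6 = 20
G: 3·0+4·4 = 16 | 3·0+1·0+2·8+1·0 = 16
M: 3·5+4·3 = 27 | 3·4+1·0+2·7+1·1 = 27
T: 3·1+4·0 = 3 | 3·1+1·0+2·0+1·0 = 3
gcd(3,4,3,1,2,1) = 1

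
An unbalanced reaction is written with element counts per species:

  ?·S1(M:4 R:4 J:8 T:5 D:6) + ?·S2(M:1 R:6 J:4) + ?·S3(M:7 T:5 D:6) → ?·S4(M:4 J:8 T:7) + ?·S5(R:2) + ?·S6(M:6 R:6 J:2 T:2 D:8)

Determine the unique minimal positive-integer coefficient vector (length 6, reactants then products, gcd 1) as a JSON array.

M: 3·4+5·1+5·7 = 52 | 4·4+3·0+6·6 = 52
R: 3·4+5·6+5·0 = 42 | 4·0+3·2+6·6 = 42
J: 3·8+5·4+5·0 = 44 | 4·8+3·0+6·2 = 44
T: 3·5+5·0+5·5 = 40 | 4·7+3·0+6·2 = 40
D: 3·6+5·0+5·6 = 48 | 4·0+3·0+6·8 = 48
gcd(3,5,5,4,3,6) = 1

Coefficients: [3, 5, 5, 4, 3, 6]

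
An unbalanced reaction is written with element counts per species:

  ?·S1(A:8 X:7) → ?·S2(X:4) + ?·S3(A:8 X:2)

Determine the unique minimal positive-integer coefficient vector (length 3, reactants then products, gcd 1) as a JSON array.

Coefficients: [4, 5, 4]

A: 4·8 = 32 | 5·0+4·8 = 32
X: 4·7 = 28 | 5·4+4·2 = 28
gcd(4,5,4) = 1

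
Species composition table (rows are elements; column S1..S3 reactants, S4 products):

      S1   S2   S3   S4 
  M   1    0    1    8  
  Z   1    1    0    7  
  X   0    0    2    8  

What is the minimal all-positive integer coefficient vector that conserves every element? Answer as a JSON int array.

Coefficients: [4, 3, 4, 1]

M: 4·1+3·0+4·1 = 8 | 1·8 = 8
Z: 4·1+3·1+4·0 = 7 | 1·7 = 7
X: 4·0+3·0+4·2 = 8 | 1·8 = 8
gcd(4,3,4,1) = 1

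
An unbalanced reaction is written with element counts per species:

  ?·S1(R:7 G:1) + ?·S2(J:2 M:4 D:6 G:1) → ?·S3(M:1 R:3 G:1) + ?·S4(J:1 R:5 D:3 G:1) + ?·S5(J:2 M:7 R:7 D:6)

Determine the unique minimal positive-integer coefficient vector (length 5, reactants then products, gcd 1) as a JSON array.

Coefficients: [6, 3, 5, 4, 1]

J: 6·0+3·2 = 6 | 5·0+4·1+1·2 = 6
M: 6·0+3·4 = 12 | 5·1+4·0+1·7 = 12
R: 6·7+3·0 = 42 | 5·3+4·5+1·7 = 42
D: 6·0+3·6 = 18 | 5·0+4·3+1·6 = 18
G: 6·1+3·1 = 9 | 5·1+4·1+1·0 = 9
gcd(6,3,5,4,1) = 1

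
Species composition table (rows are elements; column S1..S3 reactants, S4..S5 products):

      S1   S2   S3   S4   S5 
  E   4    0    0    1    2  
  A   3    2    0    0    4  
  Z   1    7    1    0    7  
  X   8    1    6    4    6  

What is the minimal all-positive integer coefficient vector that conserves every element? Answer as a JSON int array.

E: 4·4+4·0+3·0 = 16 | 6·1+5·2 = 16
A: 4·3+4·2+3·0 = 20 | 6·0+5·4 = 20
Z: 4·1+4·7+3·1 = 35 | 6·0+5·7 = 35
X: 4·8+4·1+3·6 = 54 | 6·4+5·6 = 54
gcd(4,4,3,6,5) = 1

Coefficients: [4, 4, 3, 6, 5]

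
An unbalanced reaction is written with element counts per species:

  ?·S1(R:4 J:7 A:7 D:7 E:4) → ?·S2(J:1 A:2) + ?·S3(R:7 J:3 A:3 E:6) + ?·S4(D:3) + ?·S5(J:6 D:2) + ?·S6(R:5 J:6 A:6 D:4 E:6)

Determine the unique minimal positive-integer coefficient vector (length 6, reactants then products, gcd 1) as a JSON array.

Coefficients: [3, 6, 1, 5, 1, 1]

R: 3·4 = 12 | 6·0+1·7+5·0+1·0+1·5 = 12
J: 3·7 = 21 | 6·1+1·3+5·0+1·6+1·6 = 21
A: 3·7 = 21 | 6·2+1·3+5·0+1·0+1·6 = 21
D: 3·7 = 21 | 6·0+1·0+5·3+1·2+1·4 = 21
E: 3·4 = 12 | 6·0+1·6+5·0+1·0+1·6 = 12
gcd(3,6,1,5,1,1) = 1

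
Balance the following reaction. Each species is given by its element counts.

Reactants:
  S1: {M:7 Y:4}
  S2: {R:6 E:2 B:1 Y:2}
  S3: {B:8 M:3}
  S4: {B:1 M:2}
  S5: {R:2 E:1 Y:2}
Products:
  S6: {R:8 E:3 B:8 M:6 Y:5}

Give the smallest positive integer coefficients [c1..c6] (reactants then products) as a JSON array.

Coefficients: [1, 4, 3, 4, 4, 4]

R: 1·0+4·6+3·0+4·0+4·2 = 32 | 4·8 = 32
E: 1·0+4·2+3·0+4·0+4·1 = 12 | 4·3 = 12
B: 1·0+4·1+3·8+4·1+4·0 = 32 | 4·8 = 32
M: 1·7+4·0+3·3+4·2+4·0 = 24 | 4·6 = 24
Y: 1·4+4·2+3·0+4·0+4·2 = 20 | 4·5 = 20
gcd(1,4,3,4,4,4) = 1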